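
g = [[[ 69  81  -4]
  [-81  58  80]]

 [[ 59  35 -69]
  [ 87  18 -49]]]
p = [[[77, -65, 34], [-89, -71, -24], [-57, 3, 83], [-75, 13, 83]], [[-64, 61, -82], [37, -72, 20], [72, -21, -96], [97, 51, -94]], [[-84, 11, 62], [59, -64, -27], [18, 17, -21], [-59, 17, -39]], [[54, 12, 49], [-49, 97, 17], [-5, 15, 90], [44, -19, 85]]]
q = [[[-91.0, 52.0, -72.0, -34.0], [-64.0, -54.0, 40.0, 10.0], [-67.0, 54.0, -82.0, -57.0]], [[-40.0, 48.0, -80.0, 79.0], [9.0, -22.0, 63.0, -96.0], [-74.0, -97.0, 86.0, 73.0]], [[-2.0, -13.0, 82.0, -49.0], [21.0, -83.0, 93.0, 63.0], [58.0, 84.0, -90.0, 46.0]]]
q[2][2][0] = 58.0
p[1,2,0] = 72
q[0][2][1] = 54.0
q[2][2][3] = 46.0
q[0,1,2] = 40.0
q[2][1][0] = 21.0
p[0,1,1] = -71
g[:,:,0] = [[69, -81], [59, 87]]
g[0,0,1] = 81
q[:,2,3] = [-57.0, 73.0, 46.0]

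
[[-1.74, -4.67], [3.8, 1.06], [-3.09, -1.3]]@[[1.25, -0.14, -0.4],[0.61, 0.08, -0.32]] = [[-5.02, -0.13, 2.19], [5.4, -0.45, -1.86], [-4.66, 0.33, 1.65]]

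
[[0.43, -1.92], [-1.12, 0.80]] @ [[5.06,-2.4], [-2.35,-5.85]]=[[6.69, 10.2], [-7.55, -1.99]]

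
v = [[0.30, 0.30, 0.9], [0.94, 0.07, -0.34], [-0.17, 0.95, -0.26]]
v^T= [[0.30, 0.94, -0.17], [0.3, 0.07, 0.95], [0.90, -0.34, -0.26]]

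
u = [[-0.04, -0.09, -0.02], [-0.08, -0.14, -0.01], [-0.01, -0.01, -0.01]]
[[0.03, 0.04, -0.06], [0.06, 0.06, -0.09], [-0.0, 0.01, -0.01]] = u @ [[-0.4, -0.76, -0.14], [-0.27, 0.01, 0.74], [0.72, -0.37, 0.16]]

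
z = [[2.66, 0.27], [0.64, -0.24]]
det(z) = -0.81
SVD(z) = [[-0.97, -0.23],[-0.23, 0.97]] @ diag([2.74377300829546, 0.2956512792958589]) @ [[-1.00,-0.08], [0.08,-1.00]]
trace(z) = 2.42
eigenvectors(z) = [[0.98, -0.09], [0.21, 1.00]]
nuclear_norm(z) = 3.04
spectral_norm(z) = 2.74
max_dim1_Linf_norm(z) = 2.66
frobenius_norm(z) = 2.76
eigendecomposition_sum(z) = [[2.67, 0.24], [0.58, 0.05]] + [[-0.01, 0.03],[0.06, -0.29]]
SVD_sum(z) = [[2.67, 0.2], [0.62, 0.05]] + [[-0.01, 0.07],[0.02, -0.29]]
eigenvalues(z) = [2.72, -0.3]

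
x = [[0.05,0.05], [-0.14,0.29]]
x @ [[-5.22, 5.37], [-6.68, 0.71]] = [[-0.60, 0.30], [-1.21, -0.55]]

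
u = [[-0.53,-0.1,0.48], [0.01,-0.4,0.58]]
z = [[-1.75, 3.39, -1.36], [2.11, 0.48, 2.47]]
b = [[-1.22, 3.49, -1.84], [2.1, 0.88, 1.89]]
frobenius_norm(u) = 1.01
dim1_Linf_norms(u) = [0.53, 0.58]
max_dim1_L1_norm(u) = 1.11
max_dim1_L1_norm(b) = 6.55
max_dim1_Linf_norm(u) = 0.58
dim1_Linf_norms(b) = [3.49, 2.1]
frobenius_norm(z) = 5.21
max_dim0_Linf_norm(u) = 0.58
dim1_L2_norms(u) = [0.72, 0.7]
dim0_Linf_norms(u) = [0.53, 0.4, 0.58]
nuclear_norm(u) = 1.35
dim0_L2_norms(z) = [2.74, 3.42, 2.82]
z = b + u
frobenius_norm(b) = 5.08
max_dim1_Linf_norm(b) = 3.49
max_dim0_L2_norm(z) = 3.42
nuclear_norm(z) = 7.17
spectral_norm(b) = 4.24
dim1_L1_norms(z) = [6.5, 5.06]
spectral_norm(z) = 4.44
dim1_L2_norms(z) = [4.05, 3.28]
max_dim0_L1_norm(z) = 3.87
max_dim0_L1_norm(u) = 1.06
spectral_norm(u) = 0.91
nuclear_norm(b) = 7.04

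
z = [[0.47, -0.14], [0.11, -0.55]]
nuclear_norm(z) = 1.02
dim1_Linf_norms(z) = [0.47, 0.55]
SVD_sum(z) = [[0.22,-0.31], [0.3,-0.42]] + [[0.25, 0.17], [-0.19, -0.13]]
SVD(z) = [[0.60, 0.8], [0.80, -0.60]] @ diag([0.6414645880349155, 0.3789764930667816]) @ [[0.58, -0.82], [0.82, 0.58]]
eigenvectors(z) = [[0.99, 0.14],[0.11, 0.99]]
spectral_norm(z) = 0.64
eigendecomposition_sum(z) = [[0.46, -0.06], [0.05, -0.01]] + [[0.01, -0.08], [0.06, -0.54]]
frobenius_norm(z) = 0.75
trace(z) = -0.08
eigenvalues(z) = [0.45, -0.53]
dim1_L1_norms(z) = [0.61, 0.66]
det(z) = -0.24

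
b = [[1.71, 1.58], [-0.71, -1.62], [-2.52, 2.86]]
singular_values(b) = [3.92, 2.78]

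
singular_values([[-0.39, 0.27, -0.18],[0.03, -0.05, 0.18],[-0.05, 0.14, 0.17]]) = [0.52, 0.26, 0.07]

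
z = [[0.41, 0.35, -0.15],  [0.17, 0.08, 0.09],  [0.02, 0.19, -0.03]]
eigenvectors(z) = [[-0.91, -0.3, 0.50], [-0.38, 0.58, -0.56], [-0.16, 0.75, 0.66]]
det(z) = -0.01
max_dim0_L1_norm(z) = 0.62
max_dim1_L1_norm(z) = 0.91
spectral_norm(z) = 0.60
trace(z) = 0.46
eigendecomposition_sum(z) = [[0.42, 0.30, -0.06], [0.17, 0.12, -0.03], [0.07, 0.05, -0.01]] + [[0.01, -0.02, -0.02], [-0.02, 0.04, 0.05], [-0.03, 0.05, 0.06]] + [[-0.02,0.07,-0.06], [0.02,-0.08,0.07], [-0.02,0.09,-0.08]]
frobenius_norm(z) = 0.63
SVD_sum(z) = [[0.40, 0.37, -0.12], [0.11, 0.1, -0.03], [0.11, 0.10, -0.03]] + [[-0.01, 0.00, -0.01], [0.08, -0.06, 0.08], [-0.06, 0.05, -0.06]] + [[0.01, -0.02, -0.03], [-0.02, 0.04, 0.05], [-0.02, 0.05, 0.06]]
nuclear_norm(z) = 0.86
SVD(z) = [[-0.93, 0.06, -0.35], [-0.26, -0.78, 0.57], [-0.24, 0.63, 0.74]] @ diag([0.5979042451878575, 0.15693448245194414, 0.10854529839601064]) @ [[-0.72, -0.66, 0.21],[-0.62, 0.48, -0.62],[-0.31, 0.58, 0.76]]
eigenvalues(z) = [0.53, 0.11, -0.18]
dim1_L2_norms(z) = [0.56, 0.21, 0.19]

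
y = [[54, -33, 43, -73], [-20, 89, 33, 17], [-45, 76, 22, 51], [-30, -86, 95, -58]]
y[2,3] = 51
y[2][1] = 76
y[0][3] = -73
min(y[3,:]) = -86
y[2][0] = -45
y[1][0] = -20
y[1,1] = 89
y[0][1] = -33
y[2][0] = -45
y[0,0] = 54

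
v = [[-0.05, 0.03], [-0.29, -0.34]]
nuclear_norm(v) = 0.50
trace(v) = -0.39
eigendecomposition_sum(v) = [[-0.10,-0.01],[0.11,0.01]] + [[0.05,0.04], [-0.40,-0.35]]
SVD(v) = [[-0.02, -1.0], [-1.0, 0.02]] @ diag([0.4469833860540931, 0.05749654417108429]) @ [[0.65, 0.76], [0.76, -0.65]]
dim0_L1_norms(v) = [0.34, 0.37]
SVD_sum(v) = [[-0.01, -0.01], [-0.29, -0.34]] + [[-0.04,0.04], [0.0,-0.0]]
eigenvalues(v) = [-0.08, -0.31]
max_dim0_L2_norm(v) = 0.34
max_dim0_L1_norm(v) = 0.37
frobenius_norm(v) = 0.45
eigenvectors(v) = [[0.66, -0.12], [-0.75, 0.99]]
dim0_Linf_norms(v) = [0.29, 0.34]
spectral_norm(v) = 0.45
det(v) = 0.03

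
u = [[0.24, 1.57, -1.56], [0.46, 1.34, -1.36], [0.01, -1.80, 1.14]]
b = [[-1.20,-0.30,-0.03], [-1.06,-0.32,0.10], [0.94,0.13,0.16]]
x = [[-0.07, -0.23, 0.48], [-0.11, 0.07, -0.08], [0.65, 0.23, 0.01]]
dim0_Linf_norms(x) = [0.65, 0.23, 0.48]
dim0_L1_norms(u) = [0.71, 4.71, 4.06]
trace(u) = 2.72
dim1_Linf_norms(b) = [1.2, 1.06, 0.94]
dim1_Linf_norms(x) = [0.48, 0.11, 0.65]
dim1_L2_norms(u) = [2.23, 1.96, 2.13]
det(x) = -0.02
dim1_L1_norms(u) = [3.37, 3.16, 2.95]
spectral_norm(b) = 1.91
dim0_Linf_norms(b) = [1.2, 0.32, 0.16]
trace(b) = -1.36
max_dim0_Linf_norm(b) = 1.2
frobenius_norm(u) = 3.65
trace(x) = 0.01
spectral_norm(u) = 3.62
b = u @ x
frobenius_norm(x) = 0.89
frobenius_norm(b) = 1.92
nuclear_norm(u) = 4.25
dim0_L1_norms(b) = [3.2, 0.75, 0.29]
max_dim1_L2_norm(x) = 0.69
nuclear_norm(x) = 1.30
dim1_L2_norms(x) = [0.54, 0.15, 0.69]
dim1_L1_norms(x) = [0.78, 0.26, 0.89]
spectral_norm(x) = 0.72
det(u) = 0.25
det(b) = -0.01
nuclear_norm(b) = 2.14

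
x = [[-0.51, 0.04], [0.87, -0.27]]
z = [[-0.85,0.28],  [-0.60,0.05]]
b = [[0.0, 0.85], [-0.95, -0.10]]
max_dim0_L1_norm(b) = 0.95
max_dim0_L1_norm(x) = 1.38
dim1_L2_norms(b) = [0.85, 0.96]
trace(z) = -0.80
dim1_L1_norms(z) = [1.13, 0.65]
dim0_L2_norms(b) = [0.95, 0.86]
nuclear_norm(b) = 1.80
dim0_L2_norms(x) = [1.01, 0.27]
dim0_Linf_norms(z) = [0.85, 0.28]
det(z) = 0.13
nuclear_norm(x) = 1.14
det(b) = 0.81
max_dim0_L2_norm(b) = 0.95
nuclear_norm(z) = 1.19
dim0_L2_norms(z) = [1.04, 0.28]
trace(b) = -0.10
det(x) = 0.10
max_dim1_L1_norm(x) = 1.14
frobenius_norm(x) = 1.04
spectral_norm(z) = 1.07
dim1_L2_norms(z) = [0.89, 0.6]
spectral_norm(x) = 1.04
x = b @ z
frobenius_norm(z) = 1.08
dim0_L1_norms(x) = [1.38, 0.31]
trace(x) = -0.78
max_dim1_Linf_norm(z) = 0.85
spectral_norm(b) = 0.97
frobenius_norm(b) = 1.28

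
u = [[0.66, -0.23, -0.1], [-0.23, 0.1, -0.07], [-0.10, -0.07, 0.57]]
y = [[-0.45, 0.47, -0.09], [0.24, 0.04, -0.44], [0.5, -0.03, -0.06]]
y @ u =[[-0.4, 0.16, -0.04], [0.19, -0.02, -0.28], [0.34, -0.11, -0.08]]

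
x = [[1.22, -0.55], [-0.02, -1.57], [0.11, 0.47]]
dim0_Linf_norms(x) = [1.22, 1.57]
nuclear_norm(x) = 2.93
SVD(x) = [[-0.51,0.85], [-0.83,-0.47], [0.23,0.23]] @ diag([1.7867866078060521, 1.1386806480154743]) @ [[-0.33, 0.94], [0.94, 0.33]]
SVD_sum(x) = [[0.30, -0.87], [0.48, -1.39], [-0.13, 0.39]] + [[0.92,  0.32], [-0.50,  -0.18], [0.24,  0.08]]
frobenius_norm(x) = 2.12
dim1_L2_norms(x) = [1.34, 1.57, 0.48]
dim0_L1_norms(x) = [1.35, 2.59]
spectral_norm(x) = 1.79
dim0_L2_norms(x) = [1.23, 1.73]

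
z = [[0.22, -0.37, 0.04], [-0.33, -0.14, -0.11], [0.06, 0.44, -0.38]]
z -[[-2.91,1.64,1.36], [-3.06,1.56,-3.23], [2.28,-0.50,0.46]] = [[3.13, -2.01, -1.32], [2.73, -1.7, 3.12], [-2.22, 0.94, -0.84]]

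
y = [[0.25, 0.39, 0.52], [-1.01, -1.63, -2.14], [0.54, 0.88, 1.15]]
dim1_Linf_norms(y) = [0.52, 2.14, 1.15]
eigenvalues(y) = [-0.22, 0.0, -0.01]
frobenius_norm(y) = 3.34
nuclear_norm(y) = 3.35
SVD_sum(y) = [[0.24,0.40,0.52], [-1.01,-1.63,-2.14], [0.54,0.88,1.15]] + [[0.01, -0.01, 0.00],[-0.0, 0.00, -0.0],[-0.00, 0.0, -0.00]] + [[0.00, 0.0, -0.0],[0.00, 0.0, -0.00],[0.0, 0.00, -0.00]]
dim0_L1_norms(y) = [1.8, 2.9, 3.81]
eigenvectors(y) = [[0.18, -0.74, -0.18], [-0.86, -0.32, -0.74], [0.48, 0.59, 0.65]]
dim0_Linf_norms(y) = [1.01, 1.63, 2.14]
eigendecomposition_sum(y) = [[0.23,  0.36,  0.48], [-1.08,  -1.72,  -2.27], [0.60,  0.96,  1.27]] + [[0.01,  0.01,  0.01], [0.00,  0.0,  0.00], [-0.01,  -0.01,  -0.01]] + [[0.02,0.02,0.03], [0.06,0.08,0.12], [-0.06,-0.07,-0.11]]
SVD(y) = [[-0.21, -0.86, 0.47], [0.86, 0.06, 0.5], [-0.46, 0.51, 0.73]] @ diag([3.336168998008159, 0.008740589944767289, 0.000137173810461748]) @ [[-0.35, -0.57, -0.74], [-0.7, 0.69, -0.19], [0.62, 0.45, -0.64]]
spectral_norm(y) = 3.34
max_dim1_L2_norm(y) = 2.87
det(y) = 0.00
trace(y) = -0.23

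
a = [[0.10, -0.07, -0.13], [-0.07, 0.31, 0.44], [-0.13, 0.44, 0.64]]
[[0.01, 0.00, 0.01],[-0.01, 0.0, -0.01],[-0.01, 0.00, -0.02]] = a@[[0.08, 0.06, 0.04],  [0.01, -0.06, 0.05],  [-0.01, 0.06, -0.06]]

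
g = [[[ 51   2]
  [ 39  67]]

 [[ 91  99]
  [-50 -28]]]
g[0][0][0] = 51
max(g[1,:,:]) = 99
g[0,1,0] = 39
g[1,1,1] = -28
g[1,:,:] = [[91, 99], [-50, -28]]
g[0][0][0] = 51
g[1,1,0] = -50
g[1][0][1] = 99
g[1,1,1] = -28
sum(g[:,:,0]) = 131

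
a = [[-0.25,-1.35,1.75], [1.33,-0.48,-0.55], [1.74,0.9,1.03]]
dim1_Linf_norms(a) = [1.75, 1.33, 1.74]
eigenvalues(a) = [(2.25+0j), (-0.97+1.43j), (-0.97-1.43j)]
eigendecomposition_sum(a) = [[(0.69-0j), (-0.01+0j), 1.00-0.00j], [0.12-0.00j, -0.00+0.00j, (0.17-0j)], [1.08-0.00j, -0.02+0.00j, (1.56-0j)]] + [[(-0.47+0.4j), (-0.67-0.45j), 0.38-0.21j], [0.61+0.36j, -0.24+0.88j, -0.36-0.33j], [0.33-0.27j, 0.46+0.32j, -0.26+0.14j]] + [[(-0.47-0.4j),(-0.67+0.45j),(0.38+0.21j)], [(0.61-0.36j),-0.24-0.88j,(-0.36+0.33j)], [0.33+0.27j,(0.46-0.32j),-0.26-0.14j]]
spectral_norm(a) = 2.34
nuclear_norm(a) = 5.86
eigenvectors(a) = [[(0.54+0j), (0.19-0.57j), (0.19+0.57j)], [(0.09+0j), (-0.68+0j), (-0.68-0j)], [(0.84+0j), (-0.14+0.39j), -0.14-0.39j]]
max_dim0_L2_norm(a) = 2.2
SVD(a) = [[-0.25, 0.95, 0.19], [0.41, -0.07, 0.91], [0.87, 0.31, -0.37]] @ diag([2.340345778136441, 2.246847218229719, 1.2736794010630446]) @ [[0.91, 0.40, 0.10], [0.09, -0.43, 0.90], [0.40, -0.81, -0.43]]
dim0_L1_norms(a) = [3.32, 2.73, 3.33]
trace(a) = 0.30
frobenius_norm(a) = 3.49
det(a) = 6.70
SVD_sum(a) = [[-0.54, -0.24, -0.06], [0.88, 0.39, 0.09], [1.87, 0.81, 0.2]] + [[0.19, -0.91, 1.91],[-0.02, 0.07, -0.15],[0.06, -0.3, 0.63]] + [[0.10, -0.2, -0.11], [0.46, -0.94, -0.49], [-0.19, 0.39, 0.20]]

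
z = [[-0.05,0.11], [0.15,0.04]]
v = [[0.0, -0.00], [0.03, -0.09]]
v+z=[[-0.05,0.11],[0.18,-0.05]]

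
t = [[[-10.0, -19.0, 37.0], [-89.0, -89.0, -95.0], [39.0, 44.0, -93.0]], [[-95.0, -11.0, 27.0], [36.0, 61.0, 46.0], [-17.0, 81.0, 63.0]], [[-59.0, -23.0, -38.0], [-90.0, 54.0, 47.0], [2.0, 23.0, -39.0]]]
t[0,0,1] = -19.0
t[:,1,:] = [[-89.0, -89.0, -95.0], [36.0, 61.0, 46.0], [-90.0, 54.0, 47.0]]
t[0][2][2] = -93.0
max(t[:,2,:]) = 81.0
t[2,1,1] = 54.0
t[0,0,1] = -19.0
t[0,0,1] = -19.0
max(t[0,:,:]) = 44.0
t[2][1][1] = 54.0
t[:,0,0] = [-10.0, -95.0, -59.0]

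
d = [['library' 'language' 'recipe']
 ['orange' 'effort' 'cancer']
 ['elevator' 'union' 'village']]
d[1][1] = 'effort'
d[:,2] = ['recipe', 'cancer', 'village']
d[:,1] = ['language', 'effort', 'union']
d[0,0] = 'library'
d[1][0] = 'orange'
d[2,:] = ['elevator', 'union', 'village']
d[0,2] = 'recipe'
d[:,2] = ['recipe', 'cancer', 'village']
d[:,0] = ['library', 'orange', 'elevator']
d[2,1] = 'union'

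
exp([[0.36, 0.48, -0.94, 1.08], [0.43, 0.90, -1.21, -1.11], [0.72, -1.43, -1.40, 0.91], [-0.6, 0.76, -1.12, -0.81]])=[[1.24, 2.14, -1.28, -0.29],[0.94, 2.98, -1.03, -1.5],[-0.05, -0.85, 0.27, 0.79],[-0.3, 1.05, -0.40, -0.37]]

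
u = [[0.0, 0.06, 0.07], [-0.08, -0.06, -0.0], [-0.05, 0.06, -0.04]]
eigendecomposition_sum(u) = [[0.05j, (0.04-0j), (0.03+0.01j)], [(-0.03-0.01j), (-0.01+0.02j), (-0.02+0.02j)], [-0.04+0.01j, 0.01+0.03j, (-0+0.03j)]] + [[0.00-0.05j, 0.04+0.00j, 0.03-0.01j],[-0.03+0.01j, -0.01-0.02j, -0.02-0.02j],[-0.04-0.01j, (0.01-0.03j), (-0-0.03j)]] + [[-0.00+0.00j, (-0.01-0j), (0.01-0j)], [-0.02+0.00j, (-0.04-0j), 0.03-0.00j], [0.02-0.00j, 0.04+0.00j, -0.04+0.00j]]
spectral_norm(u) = 0.11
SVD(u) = [[-0.63, -0.24, -0.74], [0.77, -0.24, -0.59], [-0.04, -0.94, 0.34]] @ diag([0.1137306360505496, 0.08947413219403867, 0.07252394150665778]) @ [[-0.53, -0.76, -0.38], [0.74, -0.63, 0.23], [0.42, 0.16, -0.90]]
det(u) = -0.00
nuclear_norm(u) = 0.28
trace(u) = -0.10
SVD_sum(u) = [[0.04,0.05,0.03],[-0.05,-0.07,-0.03],[0.00,0.00,0.00]] + [[-0.02,0.01,-0.00], [-0.02,0.01,-0.01], [-0.06,0.05,-0.02]] + [[-0.02,-0.01,0.05],[-0.02,-0.01,0.04],[0.01,0.00,-0.02]]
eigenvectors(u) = [[(-0.67+0j), -0.67-0.00j, (-0.17+0j)], [0.23-0.44j, (0.23+0.44j), -0.65+0.00j], [-0.11-0.54j, -0.11+0.54j, (0.75+0j)]]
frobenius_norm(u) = 0.16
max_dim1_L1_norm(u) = 0.15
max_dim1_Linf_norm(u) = 0.08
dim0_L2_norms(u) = [0.09, 0.1, 0.08]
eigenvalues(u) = [(-0.01+0.1j), (-0.01-0.1j), (-0.08+0j)]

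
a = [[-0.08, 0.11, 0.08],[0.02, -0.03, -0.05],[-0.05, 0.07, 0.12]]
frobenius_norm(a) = 0.22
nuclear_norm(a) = 0.27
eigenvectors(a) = [[0.19, -0.95, 0.82], [-0.38, 0.11, 0.58], [0.91, -0.29, 0.00]]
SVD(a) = [[-0.7, -0.71, 0.0], [0.27, -0.27, 0.92], [-0.66, 0.65, 0.38]] @ diag([0.21985605414652118, 0.046499007389112994, 0.0010759957942201152]) @ [[0.43, -0.60, -0.68],  [0.41, -0.54, 0.74],  [-0.8, -0.60, 0.02]]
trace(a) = 0.01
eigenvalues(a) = [0.08, -0.07, -0.0]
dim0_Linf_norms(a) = [0.08, 0.11, 0.12]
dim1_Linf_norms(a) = [0.11, 0.05, 0.12]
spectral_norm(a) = 0.22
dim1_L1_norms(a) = [0.27, 0.1, 0.24]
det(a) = 0.00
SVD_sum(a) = [[-0.07,0.09,0.10],[0.03,-0.04,-0.04],[-0.06,0.09,0.10]] + [[-0.01, 0.02, -0.02], [-0.01, 0.01, -0.01], [0.01, -0.02, 0.02]] + [[-0.0,-0.0,0.00], [-0.0,-0.0,0.00], [-0.00,-0.00,0.0]]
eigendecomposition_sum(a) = [[-0.01, 0.01, 0.02], [0.01, -0.02, -0.04], [-0.03, 0.04, 0.10]] + [[-0.07, 0.1, 0.06], [0.01, -0.01, -0.01], [-0.02, 0.03, 0.02]] + [[0.00, -0.0, -0.00], [0.00, -0.0, -0.0], [0.0, -0.0, -0.0]]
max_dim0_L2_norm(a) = 0.15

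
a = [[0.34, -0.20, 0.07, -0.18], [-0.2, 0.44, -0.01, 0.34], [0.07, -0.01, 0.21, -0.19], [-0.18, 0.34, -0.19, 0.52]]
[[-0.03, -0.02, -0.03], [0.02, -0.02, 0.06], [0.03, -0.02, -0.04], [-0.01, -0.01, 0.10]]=a@[[-0.13, -0.11, 0.03],[-0.03, -0.06, 0.00],[0.21, -0.11, -0.03],[0.03, -0.06, 0.19]]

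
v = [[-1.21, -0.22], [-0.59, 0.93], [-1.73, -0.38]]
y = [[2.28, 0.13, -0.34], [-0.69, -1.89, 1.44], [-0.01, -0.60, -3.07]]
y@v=[[-2.25, -0.25], [-0.54, -2.15], [5.68, 0.61]]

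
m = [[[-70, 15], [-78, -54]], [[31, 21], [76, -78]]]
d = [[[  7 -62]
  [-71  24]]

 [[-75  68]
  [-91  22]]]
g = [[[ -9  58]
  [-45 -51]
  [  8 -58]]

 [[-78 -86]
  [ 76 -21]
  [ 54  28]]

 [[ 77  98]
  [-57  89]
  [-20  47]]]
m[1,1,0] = 76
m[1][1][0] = 76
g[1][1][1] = -21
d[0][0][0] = 7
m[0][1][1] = -54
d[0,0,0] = 7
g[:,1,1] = [-51, -21, 89]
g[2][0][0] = 77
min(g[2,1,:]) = -57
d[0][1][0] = -71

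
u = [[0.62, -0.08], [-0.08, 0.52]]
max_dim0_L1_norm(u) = 0.7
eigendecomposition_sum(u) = [[0.51, -0.28], [-0.28, 0.16]] + [[0.11,0.2], [0.20,0.36]]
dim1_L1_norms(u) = [0.7, 0.6]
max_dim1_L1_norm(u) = 0.7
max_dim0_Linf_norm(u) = 0.62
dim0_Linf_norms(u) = [0.62, 0.52]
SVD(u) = [[-0.87,0.48], [0.48,0.87]] @ diag([0.6643398113205661, 0.4756601886794339]) @ [[-0.87,0.48],[0.48,0.87]]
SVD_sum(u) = [[0.51, -0.28], [-0.28, 0.16]] + [[0.11, 0.20],[0.20, 0.36]]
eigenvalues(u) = [0.66, 0.48]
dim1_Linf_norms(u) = [0.62, 0.52]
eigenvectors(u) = [[0.87, 0.48], [-0.48, 0.87]]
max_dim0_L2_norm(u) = 0.63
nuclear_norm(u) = 1.14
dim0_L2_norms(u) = [0.63, 0.53]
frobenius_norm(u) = 0.82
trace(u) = 1.14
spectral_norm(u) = 0.66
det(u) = 0.32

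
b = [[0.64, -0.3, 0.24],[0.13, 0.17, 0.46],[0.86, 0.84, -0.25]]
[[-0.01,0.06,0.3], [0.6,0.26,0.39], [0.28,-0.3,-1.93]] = b@[[-0.07, -0.15, -0.65], [0.72, -0.02, -1.20], [1.05, 0.61, 1.47]]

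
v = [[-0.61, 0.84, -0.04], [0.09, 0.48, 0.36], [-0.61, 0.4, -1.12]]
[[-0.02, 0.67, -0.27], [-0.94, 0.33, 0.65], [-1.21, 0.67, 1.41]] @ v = [[0.24, 0.20, 0.54], [0.21, -0.37, -0.57], [-0.06, -0.13, -1.29]]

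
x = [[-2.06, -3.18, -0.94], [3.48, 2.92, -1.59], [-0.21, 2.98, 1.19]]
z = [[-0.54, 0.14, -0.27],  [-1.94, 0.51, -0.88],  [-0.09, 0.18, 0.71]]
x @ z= [[7.37,-2.08,2.69],[-7.40,1.69,-4.64],[-5.77,1.70,-1.72]]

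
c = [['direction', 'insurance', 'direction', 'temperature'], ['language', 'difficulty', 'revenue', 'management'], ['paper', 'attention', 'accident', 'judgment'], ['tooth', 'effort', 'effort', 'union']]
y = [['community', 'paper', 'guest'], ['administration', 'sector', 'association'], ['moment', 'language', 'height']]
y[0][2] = 'guest'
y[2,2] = 'height'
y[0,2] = 'guest'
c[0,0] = 'direction'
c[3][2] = 'effort'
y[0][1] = 'paper'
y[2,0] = 'moment'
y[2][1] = 'language'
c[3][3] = 'union'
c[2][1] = 'attention'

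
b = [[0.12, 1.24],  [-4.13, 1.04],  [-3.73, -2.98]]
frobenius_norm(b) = 6.52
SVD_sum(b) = [[0.47, 0.15], [-3.44, -1.1], [-4.25, -1.36]] + [[-0.35, 1.09], [-0.69, 2.14], [0.52, -1.62]]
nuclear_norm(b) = 8.81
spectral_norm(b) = 5.76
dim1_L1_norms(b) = [1.36, 5.17, 6.71]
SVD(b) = [[-0.09, -0.38],[0.63, -0.74],[0.77, 0.56]] @ diag([5.763695641886638, 3.043618331476037]) @ [[-0.95, -0.31], [0.31, -0.95]]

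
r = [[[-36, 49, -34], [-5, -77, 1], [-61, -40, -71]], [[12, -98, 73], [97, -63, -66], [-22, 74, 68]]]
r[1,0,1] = -98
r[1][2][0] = -22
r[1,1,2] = -66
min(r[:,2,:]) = -71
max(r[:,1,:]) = 97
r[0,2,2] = -71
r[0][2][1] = -40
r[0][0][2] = -34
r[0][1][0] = -5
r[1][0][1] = -98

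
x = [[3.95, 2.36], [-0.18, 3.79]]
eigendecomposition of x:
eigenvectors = [[0.96+0.00j, 0.96-0.00j], [-0.03+0.26j, -0.03-0.26j]]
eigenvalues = [(3.87+0.65j), (3.87-0.65j)]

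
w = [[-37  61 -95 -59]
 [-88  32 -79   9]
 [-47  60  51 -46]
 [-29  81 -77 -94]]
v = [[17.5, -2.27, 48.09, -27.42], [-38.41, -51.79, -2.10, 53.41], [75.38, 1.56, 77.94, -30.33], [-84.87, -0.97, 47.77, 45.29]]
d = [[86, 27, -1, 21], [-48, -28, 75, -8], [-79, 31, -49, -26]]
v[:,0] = [17.5, -38.41, 75.38, -84.87]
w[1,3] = 9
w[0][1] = 61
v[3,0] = -84.87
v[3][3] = 45.29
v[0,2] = 48.09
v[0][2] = 48.09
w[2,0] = -47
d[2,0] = -79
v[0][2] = 48.09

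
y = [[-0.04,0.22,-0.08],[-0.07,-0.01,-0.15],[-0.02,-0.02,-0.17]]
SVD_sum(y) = [[-0.05, 0.10, -0.15], [-0.04, 0.07, -0.11], [-0.04, 0.07, -0.11]] + [[0.01, 0.12, 0.07],  [-0.01, -0.08, -0.05],  [-0.01, -0.09, -0.06]] + [[0.0, 0.0, -0.0], [-0.03, -0.00, 0.01], [0.02, 0.0, -0.01]]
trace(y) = -0.22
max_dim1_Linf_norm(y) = 0.22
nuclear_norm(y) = 0.51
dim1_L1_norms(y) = [0.34, 0.23, 0.21]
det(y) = -0.00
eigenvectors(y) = [[(-0.89+0j), (-0.89-0j), (-0.41+0j)],[(-0.03-0.43j), -0.03+0.43j, 0.52+0.00j],[0.11-0.02j, 0.11+0.02j, (0.75+0j)]]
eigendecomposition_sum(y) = [[(-0.03+0.05j), 0.11+0.02j, -0.09+0.01j], [(-0.03-0.01j), (-0.01+0.06j), -0.01-0.04j], [0.00-0.01j, -0.01-0.00j, 0.01-0.00j]] + [[(-0.03-0.05j), 0.11-0.02j, (-0.09-0.01j)], [(-0.03+0.01j), -0.01-0.06j, -0.01+0.04j], [0.00+0.01j, -0.01+0.00j, (0.01+0j)]] + [[(0.01-0j), -0.00+0.00j, (0.1-0j)], [(-0.02+0j), (0.01-0j), (-0.13+0j)], [-0.02+0.00j, 0.01-0.00j, -0.19+0.00j]]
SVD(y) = [[0.72, -0.7, 0.04], [0.50, 0.47, -0.73], [0.49, 0.54, 0.68]] @ diag([0.2684001916381452, 0.2004408326597891, 0.03721303173966479]) @ [[-0.27, 0.53, -0.80], [-0.08, -0.84, -0.53], [0.96, 0.08, -0.27]]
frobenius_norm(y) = 0.34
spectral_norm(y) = 0.27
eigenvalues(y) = [(-0.02+0.1j), (-0.02-0.1j), (-0.17+0j)]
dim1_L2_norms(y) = [0.24, 0.17, 0.17]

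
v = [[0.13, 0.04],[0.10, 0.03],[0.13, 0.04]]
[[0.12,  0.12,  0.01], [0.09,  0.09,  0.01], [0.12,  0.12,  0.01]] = v@[[0.77, 0.61, 0.22], [0.53, 1.01, -0.41]]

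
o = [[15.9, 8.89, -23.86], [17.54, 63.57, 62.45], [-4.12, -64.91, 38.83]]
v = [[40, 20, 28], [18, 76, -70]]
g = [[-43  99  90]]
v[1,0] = 18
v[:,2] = [28, -70]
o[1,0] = 17.54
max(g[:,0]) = -43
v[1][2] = -70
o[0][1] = 8.89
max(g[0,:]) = 99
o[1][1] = 63.57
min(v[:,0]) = 18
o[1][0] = 17.54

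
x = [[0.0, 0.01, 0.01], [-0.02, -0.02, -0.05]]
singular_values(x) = [0.06, 0.01]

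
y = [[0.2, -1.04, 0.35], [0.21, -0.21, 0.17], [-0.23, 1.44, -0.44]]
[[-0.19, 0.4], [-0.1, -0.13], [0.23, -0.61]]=y@[[0.04, -1.42], [-0.03, -0.55], [-0.65, 0.32]]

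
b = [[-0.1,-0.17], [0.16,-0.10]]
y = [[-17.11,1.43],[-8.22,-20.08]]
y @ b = [[1.94, 2.77],[-2.39, 3.41]]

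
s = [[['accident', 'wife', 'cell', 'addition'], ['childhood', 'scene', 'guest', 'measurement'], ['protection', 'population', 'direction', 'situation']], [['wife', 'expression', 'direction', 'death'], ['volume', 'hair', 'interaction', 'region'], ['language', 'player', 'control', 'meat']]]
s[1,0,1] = 'expression'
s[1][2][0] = 'language'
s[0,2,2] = 'direction'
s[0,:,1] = ['wife', 'scene', 'population']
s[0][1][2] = 'guest'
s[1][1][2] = 'interaction'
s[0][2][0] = 'protection'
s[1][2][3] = 'meat'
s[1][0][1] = 'expression'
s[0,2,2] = 'direction'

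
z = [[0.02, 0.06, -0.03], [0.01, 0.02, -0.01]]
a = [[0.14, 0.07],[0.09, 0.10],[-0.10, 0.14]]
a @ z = [[0.00, 0.01, -0.0], [0.0, 0.01, -0.00], [-0.0, -0.0, 0.0]]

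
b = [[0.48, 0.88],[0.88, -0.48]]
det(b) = -1.005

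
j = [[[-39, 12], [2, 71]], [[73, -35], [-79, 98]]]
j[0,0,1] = 12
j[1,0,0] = 73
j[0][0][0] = -39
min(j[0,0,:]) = -39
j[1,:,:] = [[73, -35], [-79, 98]]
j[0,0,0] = -39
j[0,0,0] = -39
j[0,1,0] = 2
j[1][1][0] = -79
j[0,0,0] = -39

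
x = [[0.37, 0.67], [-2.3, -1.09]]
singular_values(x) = [2.62, 0.43]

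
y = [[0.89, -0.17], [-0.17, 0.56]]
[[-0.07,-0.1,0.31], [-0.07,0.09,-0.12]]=y@[[-0.11, -0.09, 0.32], [-0.16, 0.14, -0.12]]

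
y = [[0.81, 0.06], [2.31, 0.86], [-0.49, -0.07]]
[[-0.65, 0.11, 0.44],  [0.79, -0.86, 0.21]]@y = [[-0.49, 0.02], [-1.45, -0.71]]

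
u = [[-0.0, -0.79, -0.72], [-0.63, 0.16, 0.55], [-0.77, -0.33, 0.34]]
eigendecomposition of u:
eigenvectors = [[0.67, -0.78, 0.47], [-0.64, -0.17, -0.62], [-0.38, -0.61, 0.63]]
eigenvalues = [1.15, -0.74, 0.09]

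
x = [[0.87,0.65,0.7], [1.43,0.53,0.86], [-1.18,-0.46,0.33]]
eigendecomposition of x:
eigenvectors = [[(0.42+0j), -0.27-0.35j, (-0.27+0.35j)], [-0.90+0.00j, (-0.34-0.44j), -0.34+0.44j], [0.14+0.00j, (0.7+0j), 0.70-0.00j]]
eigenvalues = [(-0.28+0j), (1+0.87j), (1-0.87j)]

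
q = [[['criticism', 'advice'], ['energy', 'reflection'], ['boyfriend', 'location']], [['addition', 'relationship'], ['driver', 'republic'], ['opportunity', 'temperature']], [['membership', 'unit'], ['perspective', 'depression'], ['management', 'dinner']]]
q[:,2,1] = ['location', 'temperature', 'dinner']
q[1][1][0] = 'driver'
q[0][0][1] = 'advice'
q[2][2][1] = 'dinner'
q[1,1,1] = 'republic'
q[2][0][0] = 'membership'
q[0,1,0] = 'energy'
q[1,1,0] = 'driver'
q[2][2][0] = 'management'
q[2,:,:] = [['membership', 'unit'], ['perspective', 'depression'], ['management', 'dinner']]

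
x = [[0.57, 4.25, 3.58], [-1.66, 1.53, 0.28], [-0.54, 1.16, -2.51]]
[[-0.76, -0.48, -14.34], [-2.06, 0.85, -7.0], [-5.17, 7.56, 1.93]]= x@ [[0.21,  0.72,  2.12], [-1.37,  1.77,  -1.89], [1.38,  -2.35,  -2.1]]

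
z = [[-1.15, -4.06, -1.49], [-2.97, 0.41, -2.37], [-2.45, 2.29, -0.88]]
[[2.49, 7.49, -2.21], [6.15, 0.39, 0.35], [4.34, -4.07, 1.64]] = z @ [[-1.38, 0.64, -0.31], [0.09, -1.57, 0.51], [-0.85, -1.24, 0.33]]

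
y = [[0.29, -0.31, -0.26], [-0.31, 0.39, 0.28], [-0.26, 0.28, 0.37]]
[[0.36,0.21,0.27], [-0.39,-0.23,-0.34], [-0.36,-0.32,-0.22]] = y@ [[0.96, -0.28, -0.01], [-0.05, -0.14, -0.99], [-0.27, -0.95, 0.14]]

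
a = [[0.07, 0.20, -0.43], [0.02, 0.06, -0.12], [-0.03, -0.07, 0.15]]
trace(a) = 0.28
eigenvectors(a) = [[-0.91, -0.96, -0.24],[-0.26, -0.15, 0.89],[0.33, -0.25, 0.38]]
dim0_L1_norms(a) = [0.12, 0.33, 0.7]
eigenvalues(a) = [0.29, -0.01, 0.0]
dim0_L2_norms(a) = [0.08, 0.22, 0.47]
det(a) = -0.00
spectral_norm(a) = 0.53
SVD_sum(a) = [[0.07,0.2,-0.43], [0.02,0.06,-0.12], [-0.03,-0.07,0.15]] + [[-0.0, 0.00, -0.00], [-0.00, 0.00, -0.0], [-0.00, 0.00, -0.00]] + [[0.00, -0.0, -0.00],[-0.0, 0.00, 0.00],[-0.00, 0.0, 0.00]]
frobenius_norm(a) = 0.53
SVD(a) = [[-0.91, -0.32, 0.26],[-0.26, -0.05, -0.96],[0.32, -0.95, -0.04]] @ diag([0.5257942196312151, 0.005204085555632986, 0.0036545992846184713]) @ [[-0.15, -0.42, 0.90],  [0.99, -0.06, 0.14],  [0.0, -0.91, -0.42]]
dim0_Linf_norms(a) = [0.07, 0.2, 0.43]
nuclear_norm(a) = 0.53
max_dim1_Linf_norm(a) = 0.43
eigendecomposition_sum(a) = [[0.08, 0.20, -0.42], [0.02, 0.06, -0.12], [-0.03, -0.07, 0.15]] + [[-0.01, 0.0, -0.01], [-0.0, 0.00, -0.0], [-0.0, 0.00, -0.00]] + [[0.00, -0.0, -0.0], [-0.00, 0.0, 0.00], [-0.0, 0.0, 0.0]]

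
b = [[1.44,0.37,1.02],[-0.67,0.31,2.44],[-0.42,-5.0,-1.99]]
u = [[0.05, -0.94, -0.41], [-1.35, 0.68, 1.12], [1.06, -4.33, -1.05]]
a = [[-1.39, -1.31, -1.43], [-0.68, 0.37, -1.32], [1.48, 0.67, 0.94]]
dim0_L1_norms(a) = [3.55, 2.35, 3.69]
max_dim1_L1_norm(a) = 4.13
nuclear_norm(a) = 4.69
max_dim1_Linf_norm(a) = 1.48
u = a + b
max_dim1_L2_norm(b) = 5.4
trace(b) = -0.24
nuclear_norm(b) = 9.39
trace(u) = -0.32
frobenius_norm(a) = 3.40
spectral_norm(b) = 5.61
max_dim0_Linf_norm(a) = 1.48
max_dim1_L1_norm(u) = 6.44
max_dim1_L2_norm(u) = 4.58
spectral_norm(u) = 4.86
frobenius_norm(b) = 6.24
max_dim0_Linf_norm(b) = 5.0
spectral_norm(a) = 3.20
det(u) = -1.68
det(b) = 19.36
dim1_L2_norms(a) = [2.39, 1.53, 1.88]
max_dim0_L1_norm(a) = 3.69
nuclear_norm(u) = 6.49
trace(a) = -0.08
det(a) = 1.44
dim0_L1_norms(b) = [2.53, 5.68, 5.45]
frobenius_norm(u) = 5.06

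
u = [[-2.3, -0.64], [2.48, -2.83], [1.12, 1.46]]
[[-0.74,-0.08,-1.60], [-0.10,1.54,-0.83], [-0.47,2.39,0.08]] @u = [[-0.29, -1.64], [3.12, -5.51], [7.1, -6.35]]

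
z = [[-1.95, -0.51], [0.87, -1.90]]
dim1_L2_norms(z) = [2.02, 2.09]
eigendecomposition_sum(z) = [[-0.97+0.30j, -0.25-0.74j], [0.44+1.26j, (-0.95+0.37j)]] + [[(-0.97-0.3j), -0.25+0.74j], [(0.44-1.26j), (-0.95-0.37j)]]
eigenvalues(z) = [(-1.92+0.67j), (-1.92-0.67j)]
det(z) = 4.15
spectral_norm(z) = 2.23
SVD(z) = [[-0.63, 0.78], [0.78, 0.63]] @ diag([2.2266544675051185, 1.8631988305973939]) @ [[0.86, -0.52], [-0.52, -0.86]]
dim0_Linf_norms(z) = [1.95, 1.9]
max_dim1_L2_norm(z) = 2.09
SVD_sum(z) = [[-1.2, 0.73], [1.48, -0.89]] + [[-0.75, -1.24], [-0.61, -1.01]]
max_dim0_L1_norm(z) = 2.82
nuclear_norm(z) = 4.09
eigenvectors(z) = [[0.02-0.61j, (0.02+0.61j)], [-0.79+0.00j, -0.79-0.00j]]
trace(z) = -3.85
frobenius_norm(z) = 2.90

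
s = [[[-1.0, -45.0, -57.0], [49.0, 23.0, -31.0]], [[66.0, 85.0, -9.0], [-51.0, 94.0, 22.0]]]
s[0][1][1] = 23.0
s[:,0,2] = [-57.0, -9.0]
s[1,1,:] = [-51.0, 94.0, 22.0]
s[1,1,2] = 22.0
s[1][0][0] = 66.0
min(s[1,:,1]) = 85.0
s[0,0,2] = -57.0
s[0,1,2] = -31.0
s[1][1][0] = -51.0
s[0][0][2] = -57.0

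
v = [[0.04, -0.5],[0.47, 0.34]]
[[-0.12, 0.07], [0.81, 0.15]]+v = [[-0.08,-0.43], [1.28,0.49]]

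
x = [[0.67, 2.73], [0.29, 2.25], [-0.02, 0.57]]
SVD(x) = [[-0.77, 0.59], [-0.62, -0.6], [-0.15, -0.54]] @ diag([3.6493285956714794, 0.23685607616110643]) @ [[-0.19, -0.98], [0.98, -0.19]]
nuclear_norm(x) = 3.89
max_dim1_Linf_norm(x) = 2.73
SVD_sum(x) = [[0.53, 2.76], [0.43, 2.22], [0.11, 0.55]] + [[0.14, -0.03], [-0.14, 0.03], [-0.13, 0.02]]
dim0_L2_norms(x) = [0.73, 3.58]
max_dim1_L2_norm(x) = 2.81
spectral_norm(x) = 3.65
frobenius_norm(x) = 3.66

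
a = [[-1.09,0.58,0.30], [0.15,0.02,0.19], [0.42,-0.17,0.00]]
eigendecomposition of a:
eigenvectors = [[0.94, -0.46, -0.35], [-0.06, -0.84, -0.85], [-0.33, -0.29, 0.39]]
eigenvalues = [-1.23, 0.17, -0.0]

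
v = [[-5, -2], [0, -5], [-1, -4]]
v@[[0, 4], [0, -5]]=[[0, -10], [0, 25], [0, 16]]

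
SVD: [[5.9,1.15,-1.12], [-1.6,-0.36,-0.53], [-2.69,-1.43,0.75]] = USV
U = [[-0.87,0.17,0.46], [0.22,-0.7,0.68], [0.44,0.69,0.57]]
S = [6.99, 0.92, 0.7]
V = [[-0.95,-0.24,0.17], [0.29,-0.59,0.76], [0.08,-0.77,-0.63]]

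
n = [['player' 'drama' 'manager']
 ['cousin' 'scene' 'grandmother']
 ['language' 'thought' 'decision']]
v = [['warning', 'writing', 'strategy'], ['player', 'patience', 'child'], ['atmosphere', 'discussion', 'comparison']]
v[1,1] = 'patience'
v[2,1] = 'discussion'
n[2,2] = 'decision'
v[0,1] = 'writing'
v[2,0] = 'atmosphere'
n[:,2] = ['manager', 'grandmother', 'decision']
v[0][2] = 'strategy'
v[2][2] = 'comparison'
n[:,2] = ['manager', 'grandmother', 'decision']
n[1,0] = 'cousin'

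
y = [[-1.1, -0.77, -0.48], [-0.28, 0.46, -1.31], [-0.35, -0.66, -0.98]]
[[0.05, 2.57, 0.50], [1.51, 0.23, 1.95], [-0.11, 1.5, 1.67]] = y@ [[-0.76, -1.44, 0.48], [1.34, -1.12, -0.28], [-0.52, -0.26, -1.69]]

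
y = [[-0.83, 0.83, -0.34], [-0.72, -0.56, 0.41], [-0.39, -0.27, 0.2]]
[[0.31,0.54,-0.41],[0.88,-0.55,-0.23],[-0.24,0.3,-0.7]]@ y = [[-0.49, 0.07, 0.03], [-0.24, 1.1, -0.57], [0.26, -0.18, 0.06]]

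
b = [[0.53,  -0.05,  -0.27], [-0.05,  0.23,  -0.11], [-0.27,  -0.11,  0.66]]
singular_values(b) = [0.88, 0.39, 0.15]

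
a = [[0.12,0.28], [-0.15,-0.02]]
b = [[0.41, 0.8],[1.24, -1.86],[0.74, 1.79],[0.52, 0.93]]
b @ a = [[-0.07, 0.1], [0.43, 0.38], [-0.18, 0.17], [-0.08, 0.13]]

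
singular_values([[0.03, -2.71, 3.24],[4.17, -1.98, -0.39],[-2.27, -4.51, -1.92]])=[5.66, 4.79, 3.67]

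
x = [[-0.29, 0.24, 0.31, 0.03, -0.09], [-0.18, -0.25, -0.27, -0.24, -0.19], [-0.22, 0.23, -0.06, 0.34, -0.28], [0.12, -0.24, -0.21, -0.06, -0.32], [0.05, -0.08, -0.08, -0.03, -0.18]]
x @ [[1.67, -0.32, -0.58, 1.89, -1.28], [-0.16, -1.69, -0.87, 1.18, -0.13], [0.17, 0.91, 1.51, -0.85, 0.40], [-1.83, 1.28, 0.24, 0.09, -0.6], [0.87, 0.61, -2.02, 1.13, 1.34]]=[[-0.60, -0.05, 0.62, -0.63, 0.33], [-0.03, -0.19, 0.24, -0.64, 0.04], [-1.28, -0.11, 0.48, -0.38, -0.35], [0.03, -0.1, 0.45, -0.24, -0.6], [-0.02, -0.1, 0.28, -0.14, -0.31]]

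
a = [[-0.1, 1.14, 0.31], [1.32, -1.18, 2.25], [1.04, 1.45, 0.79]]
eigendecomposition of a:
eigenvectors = [[-0.35, -0.84, 0.39], [-0.58, 0.13, -0.88], [-0.73, 0.53, 0.27]]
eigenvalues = [2.44, -0.48, -2.45]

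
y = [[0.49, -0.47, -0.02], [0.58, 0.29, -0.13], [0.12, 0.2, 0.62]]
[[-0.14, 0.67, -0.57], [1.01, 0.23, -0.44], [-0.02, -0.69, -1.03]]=y @ [[0.94, 0.57, -1.14], [1.31, -0.78, 0.09], [-0.63, -0.97, -1.47]]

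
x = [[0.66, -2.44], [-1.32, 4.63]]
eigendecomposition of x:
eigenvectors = [[-0.96,  0.46], [-0.27,  -0.89]]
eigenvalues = [-0.03, 5.32]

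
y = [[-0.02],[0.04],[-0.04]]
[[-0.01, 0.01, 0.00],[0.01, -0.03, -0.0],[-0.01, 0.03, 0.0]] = y @ [[0.28,-0.69,-0.12]]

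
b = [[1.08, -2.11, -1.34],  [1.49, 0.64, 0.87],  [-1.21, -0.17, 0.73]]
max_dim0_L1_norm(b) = 3.78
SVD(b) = [[-0.95, 0.04, 0.30], [0.11, -0.87, 0.48], [0.28, 0.49, 0.83]] @ diag([2.8431264456076537, 2.0355268996853098, 0.7745077500863985]) @ [[-0.43, 0.72, 0.55], [-0.9, -0.36, -0.23], [0.04, -0.60, 0.80]]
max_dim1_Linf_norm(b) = 2.11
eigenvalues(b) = [(0.32+1.54j), (0.32-1.54j), (1.82+0j)]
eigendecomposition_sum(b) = [[(0.26+0.5j),(-0.65+0.49j),0.59j], [(0.63-0.23j),0.48+0.85j,0.70+0.09j], [(-0.28+0.35j),-0.56-0.31j,-0.42+0.19j]] + [[(0.26-0.5j), -0.65-0.49j, 0.00-0.59j],[(0.63+0.23j), (0.48-0.85j), 0.70-0.09j],[-0.28-0.35j, -0.56+0.31j, -0.42-0.19j]] + [[(0.56-0j), -0.81+0.00j, (-1.34+0j)],  [(0.22-0j), (-0.32+0j), -0.53+0.00j],  [-0.66+0.00j, 0.96-0.00j, (1.58-0j)]]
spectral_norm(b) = 2.84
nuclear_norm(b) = 5.65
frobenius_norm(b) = 3.58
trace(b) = 2.45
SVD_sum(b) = [[1.15, -1.94, -1.5],  [-0.13, 0.22, 0.17],  [-0.34, 0.57, 0.44]] + [[-0.08,-0.03,-0.02], [1.61,0.64,0.4], [-0.89,-0.36,-0.23]] + [[0.01, -0.14, 0.18], [0.01, -0.22, 0.30], [0.02, -0.38, 0.51]]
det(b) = 4.48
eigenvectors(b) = [[(-0.08-0.57j), (-0.08+0.57j), (-0.63+0j)], [-0.68+0.00j, (-0.68-0j), (-0.25+0j)], [0.38-0.24j, (0.38+0.24j), 0.74+0.00j]]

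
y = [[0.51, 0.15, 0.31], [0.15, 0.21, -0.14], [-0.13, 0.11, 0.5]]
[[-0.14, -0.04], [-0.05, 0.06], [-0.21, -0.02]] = y @ [[0.04, -0.1], [-0.46, 0.29], [-0.30, -0.12]]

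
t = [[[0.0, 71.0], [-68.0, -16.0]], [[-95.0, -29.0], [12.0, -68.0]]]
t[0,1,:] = [-68.0, -16.0]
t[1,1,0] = 12.0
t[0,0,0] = 0.0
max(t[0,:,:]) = 71.0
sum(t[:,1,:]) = -140.0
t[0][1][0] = -68.0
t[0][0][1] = 71.0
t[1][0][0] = -95.0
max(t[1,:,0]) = 12.0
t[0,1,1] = -16.0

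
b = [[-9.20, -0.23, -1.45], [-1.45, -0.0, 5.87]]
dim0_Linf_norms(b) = [9.2, 0.23, 5.87]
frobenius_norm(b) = 11.11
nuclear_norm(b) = 15.35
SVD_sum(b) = [[-9.25,-0.23,-0.88], [-0.88,-0.02,-0.08]] + [[0.05, -0.00, -0.57],[-0.57, 0.02, 5.95]]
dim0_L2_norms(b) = [9.31, 0.23, 6.05]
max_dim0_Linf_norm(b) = 9.2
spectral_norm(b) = 9.34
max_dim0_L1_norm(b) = 10.65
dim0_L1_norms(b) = [10.65, 0.23, 7.32]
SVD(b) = [[-1.0, -0.09], [-0.09, 1.00]] @ diag([9.341053882857866, 6.008286973634498]) @ [[1.0, 0.02, 0.09], [-0.10, 0.00, 1.00]]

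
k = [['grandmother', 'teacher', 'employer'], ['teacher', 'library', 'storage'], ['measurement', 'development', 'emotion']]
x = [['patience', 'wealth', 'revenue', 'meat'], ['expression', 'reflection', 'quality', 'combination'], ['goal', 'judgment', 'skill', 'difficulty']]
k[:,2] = ['employer', 'storage', 'emotion']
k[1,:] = ['teacher', 'library', 'storage']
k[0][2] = 'employer'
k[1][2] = 'storage'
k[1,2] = 'storage'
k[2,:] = ['measurement', 'development', 'emotion']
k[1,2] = 'storage'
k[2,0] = 'measurement'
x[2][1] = 'judgment'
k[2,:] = ['measurement', 'development', 'emotion']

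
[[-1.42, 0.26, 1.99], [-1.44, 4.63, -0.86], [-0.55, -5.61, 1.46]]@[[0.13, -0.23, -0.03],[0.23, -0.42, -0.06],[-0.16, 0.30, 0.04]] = [[-0.44, 0.81, 0.11], [1.02, -1.87, -0.27], [-1.6, 2.92, 0.41]]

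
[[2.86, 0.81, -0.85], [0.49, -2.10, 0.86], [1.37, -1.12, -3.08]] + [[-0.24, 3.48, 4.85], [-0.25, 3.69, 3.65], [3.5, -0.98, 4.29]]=[[2.62, 4.29, 4.0],[0.24, 1.59, 4.51],[4.87, -2.1, 1.21]]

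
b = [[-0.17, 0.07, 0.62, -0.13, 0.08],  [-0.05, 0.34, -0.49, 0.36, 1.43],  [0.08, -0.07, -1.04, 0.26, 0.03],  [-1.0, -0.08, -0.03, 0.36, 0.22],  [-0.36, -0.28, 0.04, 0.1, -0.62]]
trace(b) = -1.13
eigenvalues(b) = [(-1.22+0j), (0.05+0.34j), (0.05-0.34j), (0.05+0j), (-0.05+0j)]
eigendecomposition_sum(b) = [[-0.17-0.00j, (0.03-0j), 0.63-0.00j, -0.12+0.00j, -0.02+0.00j], [(0.13+0j), -0.02+0.00j, -0.50+0.00j, (0.1-0j), (0.02-0j)], [0.26+0.00j, -0.04+0.00j, (-0.96+0j), (0.19-0j), (0.04-0j)], [(-0.09-0j), (0.01-0j), (0.33-0j), -0.06+0.00j, -0.01+0.00j], [-0.04-0.00j, 0.01-0.00j, (0.15-0j), -0.03+0.00j, (-0.01+0j)]] + [[(0.05+0.06j), (0.02+0.02j), 0.02+0.02j, (-0.01-0.03j), (0.06+0.01j)], [0.32+1.15j, (0.22+0.48j), 0.24+0.40j, 0.03-0.56j, (0.82+0.58j)], [(-0.04+0.06j), -0.01+0.03j, -0.01+0.03j, 0.03-0.02j, (0.01+0.06j)], [-0.13+0.53j, (-0.02+0.24j), (0.01+0.21j), (0.14-0.22j), (0.2+0.42j)], [(-0.32-0.27j), -0.16-0.09j, (-0.15-0.07j), (0.1+0.17j), -0.35-0.01j]] + [[(0.05-0.06j), (0.02-0.02j), (0.02-0.02j), (-0.01+0.03j), 0.06-0.01j], [0.32-1.15j, (0.22-0.48j), 0.24-0.40j, 0.03+0.56j, (0.82-0.58j)], [-0.04-0.06j, -0.01-0.03j, -0.01-0.03j, 0.03+0.02j, 0.01-0.06j], [(-0.13-0.53j), (-0.02-0.24j), 0.01-0.21j, (0.14+0.22j), (0.2-0.42j)], [(-0.32+0.27j), -0.16+0.09j, (-0.15+0.07j), (0.1-0.17j), -0.35+0.01j]] + [[-0.03+0.00j, -0.00+0.00j, (-0.02+0j), 0.01-0.00j, -0.01+0.00j], [(-0.55+0j), -0.09+0.00j, -0.29+0.00j, (0.18-0j), (-0.21+0j)], [-0.05+0.00j, (-0.01+0j), -0.03+0.00j, (0.02-0j), -0.02+0.00j], [(-0.38+0j), (-0.06+0j), -0.20+0.00j, 0.12-0.00j, -0.14+0.00j], [0.19-0.00j, (0.03-0j), 0.10-0.00j, (-0.06+0j), (0.07-0j)]] + [[-0.06+0.00j, 0j, -0.04+0.00j, 0.01-0.00j, -0.01+0.00j], [(-0.28+0j), (0.01+0j), -0.18+0.00j, (0.03-0j), -0.02+0.00j], [(-0.05+0j), 0j, (-0.03+0j), 0.00-0.00j, -0.00+0.00j], [-0.27+0.00j, 0.01+0.00j, -0.18+0.00j, 0.03-0.00j, -0.02+0.00j], [(0.12-0j), -0.00-0.00j, 0.08-0.00j, -0.01+0.00j, 0.01-0.00j]]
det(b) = 0.00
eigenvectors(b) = [[(0.48+0j),-0.05+0.02j,-0.05-0.02j,0.04+0.00j,(-0.15+0j)], [-0.38+0.00j,(-0.86+0j),(-0.86-0j),(0.79+0j),(-0.67+0j)], [(-0.74+0j),-0.04-0.04j,(-0.04+0.04j),0.07+0.00j,-0.13+0.00j], [0.25+0.00j,(-0.35-0.2j),-0.35+0.20j,0.54+0.00j,(-0.65+0j)], [(0.12+0j),(0.25-0.17j),(0.25+0.17j),-0.27+0.00j,0.30+0.00j]]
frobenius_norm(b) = 2.43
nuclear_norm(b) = 4.20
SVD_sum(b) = [[0.01, -0.05, 0.12, -0.06, -0.2], [-0.04, 0.29, -0.75, 0.39, 1.28], [-0.02, 0.11, -0.28, 0.14, 0.47], [-0.01, 0.06, -0.14, 0.07, 0.24], [0.02, -0.1, 0.26, -0.13, -0.45]] + [[-0.3,0.07,0.45,-0.0,0.24],[-0.13,0.03,0.2,-0.00,0.11],[0.41,-0.1,-0.63,0.00,-0.33],[-0.28,0.06,0.42,-0.00,0.22],[0.04,-0.01,-0.05,0.00,-0.03]] + [[0.13,0.04,0.05,-0.05,0.04], [0.12,0.04,0.05,-0.05,0.04], [-0.31,-0.09,-0.13,0.13,-0.11], [-0.71,-0.22,-0.3,0.31,-0.24], [-0.43,-0.13,-0.18,0.19,-0.15]] + [[-0.01, 0.01, -0.00, -0.01, -0.0], [0.01, -0.02, 0.01, 0.02, 0.00], [-0.01, 0.01, -0.01, -0.02, -0.00], [-0.01, 0.01, -0.01, -0.02, -0.00], [0.02, -0.04, 0.02, 0.05, 0.01]] + [[-0.0, -0.00, -0.00, -0.00, 0.00],[-0.0, -0.0, -0.00, -0.00, 0.00],[-0.00, -0.0, -0.00, -0.0, 0.0],[0.00, 0.00, 0.0, 0.0, -0.0],[-0.00, -0.0, -0.0, -0.0, 0.00]]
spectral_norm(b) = 1.79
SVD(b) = [[0.14,0.5,0.14,0.20,0.82], [-0.87,0.22,0.13,-0.41,0.09], [-0.32,-0.69,-0.34,0.29,0.46], [-0.17,0.47,-0.78,0.32,-0.20], [0.30,-0.06,-0.48,-0.78,0.25]] @ diag([1.7928258096184195, 1.1920205093854743, 1.1325348586125799, 0.08440548340009091, 0.0017972116820332412]) @ [[0.03,-0.19,0.48,-0.25,-0.82], [-0.50,0.12,0.76,-0.00,0.4], [0.79,0.24,0.34,-0.35,0.28], [-0.34,0.56,-0.27,-0.71,-0.08], [-0.08,-0.76,-0.09,-0.56,0.29]]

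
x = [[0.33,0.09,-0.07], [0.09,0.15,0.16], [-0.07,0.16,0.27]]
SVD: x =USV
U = [[0.37, 0.87, 0.33], [-0.43, 0.47, -0.77], [-0.83, 0.15, 0.54]]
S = [0.38, 0.37, 0.0]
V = [[0.37, -0.43, -0.83], [0.87, 0.47, 0.15], [-0.33, 0.77, -0.54]]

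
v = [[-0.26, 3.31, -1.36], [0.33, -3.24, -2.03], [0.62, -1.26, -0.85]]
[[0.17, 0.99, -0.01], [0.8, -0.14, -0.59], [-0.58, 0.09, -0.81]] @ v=[[0.28, -2.63, -2.23],[-0.62, 3.84, -0.3],[-0.32, -1.19, 1.29]]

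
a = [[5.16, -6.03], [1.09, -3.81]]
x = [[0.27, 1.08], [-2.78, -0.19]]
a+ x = [[5.43, -4.95], [-1.69, -4.0]]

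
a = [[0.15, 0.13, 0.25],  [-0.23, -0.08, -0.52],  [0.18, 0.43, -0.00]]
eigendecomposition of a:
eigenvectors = [[(0.87+0j), (0.35+0.12j), (0.35-0.12j)],[-0.37+0.00j, (-0.73+0j), (-0.73-0j)],[(-0.33+0j), 0.00+0.57j, 0.00-0.57j]]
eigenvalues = [0j, (0.03+0.44j), (0.03-0.44j)]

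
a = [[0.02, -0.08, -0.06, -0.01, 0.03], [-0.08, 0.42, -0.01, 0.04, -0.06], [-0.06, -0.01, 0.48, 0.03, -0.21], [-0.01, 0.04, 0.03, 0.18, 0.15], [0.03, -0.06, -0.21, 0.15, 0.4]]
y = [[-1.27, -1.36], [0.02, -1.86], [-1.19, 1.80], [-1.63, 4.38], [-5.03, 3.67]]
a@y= [[-0.09, 0.08], [0.36, -0.74], [0.51, 0.32], [-1.07, 1.33], [-2.05, 1.82]]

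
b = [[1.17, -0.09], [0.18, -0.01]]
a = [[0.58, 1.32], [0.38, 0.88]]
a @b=[[0.92, -0.07], [0.6, -0.04]]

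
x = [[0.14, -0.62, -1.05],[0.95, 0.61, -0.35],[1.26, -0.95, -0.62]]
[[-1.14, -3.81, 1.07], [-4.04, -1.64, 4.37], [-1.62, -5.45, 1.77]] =x @ [[-1.95,-1.90,2.2], [-2.32,1.65,2.48], [2.20,2.4,-2.19]]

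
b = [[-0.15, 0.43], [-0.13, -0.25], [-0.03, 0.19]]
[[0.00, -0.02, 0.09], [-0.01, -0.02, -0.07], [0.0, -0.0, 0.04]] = b@[[0.02, 0.13, 0.06], [0.01, 0.01, 0.24]]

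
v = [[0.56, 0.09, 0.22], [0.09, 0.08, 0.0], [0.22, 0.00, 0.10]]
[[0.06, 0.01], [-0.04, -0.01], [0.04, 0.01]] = v@ [[-0.78,  -0.17], [0.43,  0.09], [2.10,  0.46]]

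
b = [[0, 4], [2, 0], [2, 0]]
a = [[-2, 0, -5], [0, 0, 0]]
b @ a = [[0, 0, 0], [-4, 0, -10], [-4, 0, -10]]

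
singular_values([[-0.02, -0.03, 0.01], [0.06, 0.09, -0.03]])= [0.12, 0.0]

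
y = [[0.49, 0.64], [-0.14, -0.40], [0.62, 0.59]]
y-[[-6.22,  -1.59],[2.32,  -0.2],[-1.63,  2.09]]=[[6.71, 2.23], [-2.46, -0.2], [2.25, -1.50]]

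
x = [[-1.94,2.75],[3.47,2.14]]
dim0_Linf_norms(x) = [3.47, 2.75]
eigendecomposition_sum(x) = [[-2.79,1.34], [1.69,-0.81]] + [[0.85, 1.41],[1.78, 2.95]]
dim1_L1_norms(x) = [4.69, 5.61]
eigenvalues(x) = [-3.6, 3.8]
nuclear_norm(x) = 7.44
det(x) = -13.69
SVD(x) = [[-0.15,0.99],[0.99,0.15]] @ diag([4.092999059767634, 3.3457373920768587]) @ [[0.91,  0.41], [-0.41,  0.91]]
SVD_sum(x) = [[-0.57, -0.26], [3.68, 1.67]] + [[-1.37,3.01], [-0.21,0.47]]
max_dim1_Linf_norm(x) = 3.47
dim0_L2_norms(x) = [3.98, 3.48]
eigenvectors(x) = [[-0.86, -0.43], [0.52, -0.9]]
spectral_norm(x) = 4.09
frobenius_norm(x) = 5.29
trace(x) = 0.20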